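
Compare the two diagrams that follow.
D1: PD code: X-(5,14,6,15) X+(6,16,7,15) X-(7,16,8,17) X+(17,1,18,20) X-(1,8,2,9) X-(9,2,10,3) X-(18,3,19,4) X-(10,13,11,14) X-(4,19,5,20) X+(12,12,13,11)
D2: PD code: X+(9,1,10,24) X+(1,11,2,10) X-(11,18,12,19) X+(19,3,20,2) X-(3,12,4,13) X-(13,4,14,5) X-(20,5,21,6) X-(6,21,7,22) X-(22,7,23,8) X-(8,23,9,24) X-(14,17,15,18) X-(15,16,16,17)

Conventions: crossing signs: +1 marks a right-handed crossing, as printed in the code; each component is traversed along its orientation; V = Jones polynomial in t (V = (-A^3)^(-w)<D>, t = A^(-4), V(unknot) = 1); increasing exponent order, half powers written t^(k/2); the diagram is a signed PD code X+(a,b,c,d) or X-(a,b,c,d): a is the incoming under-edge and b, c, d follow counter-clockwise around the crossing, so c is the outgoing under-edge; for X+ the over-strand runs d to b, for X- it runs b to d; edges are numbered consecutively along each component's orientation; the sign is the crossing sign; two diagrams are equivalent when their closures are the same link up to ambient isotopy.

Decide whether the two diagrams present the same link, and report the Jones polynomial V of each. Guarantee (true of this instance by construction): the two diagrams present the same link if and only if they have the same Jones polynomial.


equivalent: yes
V(D1) = -t^-6 + t^-5 - t^-4 + 2t^-3 - t^-2 + t^-1  (w -4, c 10, <D> = A^-8 - A^-4 + 2 - A^4 + A^8 - A^12)
D2 (bracket A^-14 - A^-10 + 2A^-6 - A^-2 + A^2 - A^6; 12 crossings at w = -6): V = -t^-6 + t^-5 - t^-4 + 2t^-3 - t^-2 + t^-1
why: from 10 to 12 crossings by R-moves: one link, two diagrams


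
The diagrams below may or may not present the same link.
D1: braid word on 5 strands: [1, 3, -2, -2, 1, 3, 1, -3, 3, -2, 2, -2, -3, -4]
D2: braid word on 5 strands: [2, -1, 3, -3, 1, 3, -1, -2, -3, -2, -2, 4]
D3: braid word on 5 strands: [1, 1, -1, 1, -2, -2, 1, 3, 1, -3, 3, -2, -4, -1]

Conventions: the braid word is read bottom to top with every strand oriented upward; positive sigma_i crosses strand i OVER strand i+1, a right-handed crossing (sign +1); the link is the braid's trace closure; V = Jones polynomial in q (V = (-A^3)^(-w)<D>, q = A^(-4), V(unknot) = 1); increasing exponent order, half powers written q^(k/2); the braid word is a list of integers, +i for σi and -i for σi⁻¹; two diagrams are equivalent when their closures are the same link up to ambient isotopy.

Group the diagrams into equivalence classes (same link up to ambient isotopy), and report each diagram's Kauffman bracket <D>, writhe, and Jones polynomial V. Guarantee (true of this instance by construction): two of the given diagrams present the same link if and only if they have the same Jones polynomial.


grouping into links: {D1, D3} | {D2}
V(D1) = -q^-3 + 2q^-2 - 2q^-1 + 3 - 2q + 2q^2 - q^3  (w 0, c 14, <D> = -A^-12 + 2A^-8 - 2A^-4 + 3 - 2A^4 + 2A^8 - A^12)
D2 (bracket A^-6; 12 crossings at w = -2): V = 1
V(D3) = -q^-3 + 2q^-2 - 2q^-1 + 3 - 2q + 2q^2 - q^3  (w 0, c 14, <D> = -A^-12 + 2A^-8 - 2A^-4 + 3 - 2A^4 + 2A^8 - A^12)
key observation: V(q) takes 2 values over 3 diagrams, fixing the grouping


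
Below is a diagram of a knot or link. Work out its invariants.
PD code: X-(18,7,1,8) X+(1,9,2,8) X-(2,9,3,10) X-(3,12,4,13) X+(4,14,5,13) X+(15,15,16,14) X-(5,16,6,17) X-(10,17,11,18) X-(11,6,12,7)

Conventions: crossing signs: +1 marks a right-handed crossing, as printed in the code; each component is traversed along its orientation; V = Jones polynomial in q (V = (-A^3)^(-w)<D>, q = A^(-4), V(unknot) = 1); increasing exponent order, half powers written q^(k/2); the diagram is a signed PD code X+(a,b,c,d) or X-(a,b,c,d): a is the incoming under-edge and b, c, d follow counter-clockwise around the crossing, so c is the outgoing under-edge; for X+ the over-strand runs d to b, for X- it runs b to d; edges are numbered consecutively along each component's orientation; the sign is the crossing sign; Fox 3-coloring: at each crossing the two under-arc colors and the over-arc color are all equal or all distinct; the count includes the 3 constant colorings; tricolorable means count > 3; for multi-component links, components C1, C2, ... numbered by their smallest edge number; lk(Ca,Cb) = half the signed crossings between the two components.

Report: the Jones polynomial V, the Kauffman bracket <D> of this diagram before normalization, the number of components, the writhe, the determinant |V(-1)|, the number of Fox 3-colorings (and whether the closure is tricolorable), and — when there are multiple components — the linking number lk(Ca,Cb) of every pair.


V(q) = -q^-4 + q^-3 + q^-1
bracket: -A^-5 - A^3 + A^7, w = -3
1 component, writhe -3, over 9 crossings
det 3, colorings 9 of 3^9 — tricolorable
observation: V spans 3 powers of q: at least 3 crossings in any diagram


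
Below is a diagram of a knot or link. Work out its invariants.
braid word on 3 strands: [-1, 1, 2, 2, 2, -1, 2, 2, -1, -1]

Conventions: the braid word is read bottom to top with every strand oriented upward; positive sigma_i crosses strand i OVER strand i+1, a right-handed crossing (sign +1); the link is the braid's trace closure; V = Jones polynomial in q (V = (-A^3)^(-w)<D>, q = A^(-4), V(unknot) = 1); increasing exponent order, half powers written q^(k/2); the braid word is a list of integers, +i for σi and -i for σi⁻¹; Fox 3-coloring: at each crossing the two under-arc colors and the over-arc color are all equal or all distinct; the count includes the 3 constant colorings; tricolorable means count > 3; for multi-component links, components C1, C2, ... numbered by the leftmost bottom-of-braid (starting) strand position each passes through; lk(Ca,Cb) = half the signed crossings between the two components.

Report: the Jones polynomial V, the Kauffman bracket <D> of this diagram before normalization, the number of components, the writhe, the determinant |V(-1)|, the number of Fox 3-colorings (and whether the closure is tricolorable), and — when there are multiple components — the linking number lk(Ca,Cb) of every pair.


V = -q^-2 + 2q^-1 - 3 + 5q - 4q^2 + 5q^3 - 4q^4 + 2q^5 - q^6
<D> = -A^-18 + 2A^-14 - 4A^-10 + 5A^-6 - 4A^-2 + 5A^2 - 3A^6 + 2A^10 - A^14 (w = +2)
1 component over 10 crossings, w = +2
9 Fox colorings among 3^10, |V(-1)| = 27: tricolorable
why: V spans 8 powers of q: at least 8 crossings in any diagram


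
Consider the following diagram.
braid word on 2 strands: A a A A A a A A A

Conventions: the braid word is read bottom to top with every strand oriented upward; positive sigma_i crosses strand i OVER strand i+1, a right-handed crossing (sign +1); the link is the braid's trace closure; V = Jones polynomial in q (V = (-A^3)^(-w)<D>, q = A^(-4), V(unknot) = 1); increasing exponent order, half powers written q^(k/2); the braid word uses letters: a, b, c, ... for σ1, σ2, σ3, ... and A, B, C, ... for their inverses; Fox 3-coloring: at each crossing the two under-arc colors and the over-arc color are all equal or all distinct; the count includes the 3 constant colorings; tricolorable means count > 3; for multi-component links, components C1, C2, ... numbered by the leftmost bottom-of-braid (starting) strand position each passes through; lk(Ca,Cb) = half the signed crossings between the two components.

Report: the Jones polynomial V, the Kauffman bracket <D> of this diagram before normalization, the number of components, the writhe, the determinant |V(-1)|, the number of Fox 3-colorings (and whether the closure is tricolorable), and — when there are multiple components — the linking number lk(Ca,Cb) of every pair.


Jones polynomial: V(q) = -q^-7 + q^-6 - q^-5 + q^-4 + q^-2
<D> = -A^-7 - A + A^5 - A^9 + A^13; writhe -5
components 1, writhe -5 (9 crossings)
3-colorings: 3 of 3^9, det 5 — not tricolorable
note: the span of V is 5, forcing >= 5 crossings in any diagram


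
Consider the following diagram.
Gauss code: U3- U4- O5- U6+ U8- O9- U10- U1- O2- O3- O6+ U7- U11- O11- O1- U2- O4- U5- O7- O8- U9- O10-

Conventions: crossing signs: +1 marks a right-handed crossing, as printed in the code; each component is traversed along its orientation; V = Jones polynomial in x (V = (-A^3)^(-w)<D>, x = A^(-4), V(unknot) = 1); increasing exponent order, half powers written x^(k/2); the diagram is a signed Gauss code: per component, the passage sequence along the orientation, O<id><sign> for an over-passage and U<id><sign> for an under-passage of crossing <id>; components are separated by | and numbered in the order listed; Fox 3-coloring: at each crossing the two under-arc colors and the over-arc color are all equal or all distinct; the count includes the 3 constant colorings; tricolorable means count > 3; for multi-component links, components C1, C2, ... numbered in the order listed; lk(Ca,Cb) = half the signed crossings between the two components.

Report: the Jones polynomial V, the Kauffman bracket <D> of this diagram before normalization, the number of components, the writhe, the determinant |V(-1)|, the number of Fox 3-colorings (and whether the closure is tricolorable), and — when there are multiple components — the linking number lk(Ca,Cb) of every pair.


V = -x^-8 + x^-5 + x^-3
<D> = -A^-15 - A^-7 + A^5 (w = -9)
1 component over 11 crossings, w = -9
9 Fox colorings among 3^11, |V(-1)| = 3: tricolorable
why: the span of V is 5, forcing >= 5 crossings in any diagram


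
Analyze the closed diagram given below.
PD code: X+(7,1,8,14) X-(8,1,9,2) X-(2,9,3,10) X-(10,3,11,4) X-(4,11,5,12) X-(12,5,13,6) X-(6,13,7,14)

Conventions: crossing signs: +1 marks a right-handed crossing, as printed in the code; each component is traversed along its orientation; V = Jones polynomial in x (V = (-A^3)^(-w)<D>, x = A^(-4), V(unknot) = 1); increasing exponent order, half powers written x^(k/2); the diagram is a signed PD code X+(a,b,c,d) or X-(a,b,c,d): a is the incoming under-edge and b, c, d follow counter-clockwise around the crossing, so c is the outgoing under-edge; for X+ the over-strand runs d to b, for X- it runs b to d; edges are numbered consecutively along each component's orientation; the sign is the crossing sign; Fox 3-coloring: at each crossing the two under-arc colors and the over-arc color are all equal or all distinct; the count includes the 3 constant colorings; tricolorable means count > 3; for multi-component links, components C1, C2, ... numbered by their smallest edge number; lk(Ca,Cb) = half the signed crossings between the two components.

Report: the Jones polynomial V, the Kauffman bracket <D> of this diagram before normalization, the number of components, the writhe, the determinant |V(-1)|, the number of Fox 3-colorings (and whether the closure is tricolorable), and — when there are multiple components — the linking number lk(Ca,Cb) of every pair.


Jones polynomial: V(x) = -x^-7 + x^-6 - x^-5 + x^-4 + x^-2
<D> = -A^-7 - A + A^5 - A^9 + A^13; writhe -5
components 1, writhe -5 (7 crossings)
3-colorings: 3 of 3^7, det 5 — not tricolorable
note: the span of V is 5, forcing >= 5 crossings in any diagram


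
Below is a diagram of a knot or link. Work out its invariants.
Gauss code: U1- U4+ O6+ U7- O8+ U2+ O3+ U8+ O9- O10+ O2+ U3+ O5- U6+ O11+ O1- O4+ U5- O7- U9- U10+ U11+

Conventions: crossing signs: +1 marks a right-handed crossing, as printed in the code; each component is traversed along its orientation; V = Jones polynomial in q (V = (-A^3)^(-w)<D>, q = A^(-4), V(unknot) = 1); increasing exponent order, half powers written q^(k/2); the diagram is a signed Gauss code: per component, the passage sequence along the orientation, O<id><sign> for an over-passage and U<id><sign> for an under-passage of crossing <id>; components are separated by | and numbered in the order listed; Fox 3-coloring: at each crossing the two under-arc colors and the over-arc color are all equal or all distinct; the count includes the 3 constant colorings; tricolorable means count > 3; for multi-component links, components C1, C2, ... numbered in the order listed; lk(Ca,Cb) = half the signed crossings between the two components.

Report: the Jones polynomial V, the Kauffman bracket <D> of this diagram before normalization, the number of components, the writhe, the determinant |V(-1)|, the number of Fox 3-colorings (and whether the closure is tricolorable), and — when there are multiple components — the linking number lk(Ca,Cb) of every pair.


V = q^-1 - 1 + 2q - 3q^2 + 3q^3 - 2q^4 + 2q^5 - q^6
<D> = A^-15 - 2A^-11 + 2A^-7 - 3A^-3 + 3A - 2A^5 + A^9 - A^13 (w = +3)
1 component over 11 crossings, w = +3
9 Fox colorings among 3^11, |V(-1)| = 15: tricolorable
why: the span of V is 7, forcing >= 7 crossings in any diagram


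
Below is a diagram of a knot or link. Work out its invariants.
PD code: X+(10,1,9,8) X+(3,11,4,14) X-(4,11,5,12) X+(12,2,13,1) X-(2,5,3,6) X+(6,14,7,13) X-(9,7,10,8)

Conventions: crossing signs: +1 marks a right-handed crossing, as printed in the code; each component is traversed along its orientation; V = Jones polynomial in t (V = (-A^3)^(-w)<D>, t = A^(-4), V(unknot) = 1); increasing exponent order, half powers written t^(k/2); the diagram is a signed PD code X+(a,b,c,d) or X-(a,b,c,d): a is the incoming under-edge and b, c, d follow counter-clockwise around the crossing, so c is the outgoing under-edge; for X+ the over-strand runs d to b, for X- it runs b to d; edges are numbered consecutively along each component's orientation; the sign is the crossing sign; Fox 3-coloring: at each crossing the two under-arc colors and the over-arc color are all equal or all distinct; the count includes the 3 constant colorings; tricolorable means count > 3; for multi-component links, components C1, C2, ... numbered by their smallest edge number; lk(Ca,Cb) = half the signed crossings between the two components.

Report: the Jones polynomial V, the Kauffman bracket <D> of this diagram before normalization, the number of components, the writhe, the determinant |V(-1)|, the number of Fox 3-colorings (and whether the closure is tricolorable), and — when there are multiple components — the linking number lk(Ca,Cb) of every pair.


V(t) = 1 + t + t^2 + t^3
bracket: -A^-9 - A^-5 - A^-1 - A^3, w = +1
3 components, writhe +1, over 7 crossings
lk(C1,C2) = 0
linking number lk(C1,C3) = +1
lk(C2,C3): 0
det 0, colorings 9 of 3^7 — tricolorable
observation: summing lk over 3 pairs gives +1


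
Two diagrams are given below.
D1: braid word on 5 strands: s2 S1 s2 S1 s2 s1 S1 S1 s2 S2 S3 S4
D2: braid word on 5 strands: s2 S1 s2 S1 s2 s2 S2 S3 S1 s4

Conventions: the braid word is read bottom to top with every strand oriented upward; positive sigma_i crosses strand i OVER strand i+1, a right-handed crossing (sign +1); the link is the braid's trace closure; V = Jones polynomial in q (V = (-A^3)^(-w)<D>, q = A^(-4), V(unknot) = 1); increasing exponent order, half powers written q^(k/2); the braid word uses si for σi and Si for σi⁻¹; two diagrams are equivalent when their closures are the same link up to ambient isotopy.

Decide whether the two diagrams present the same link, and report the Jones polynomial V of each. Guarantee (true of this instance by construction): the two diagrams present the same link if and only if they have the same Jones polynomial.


equivalent: yes
D1 (bracket -A^-18 + 3A^-14 - 2A^-10 + 4A^-6 - 2A^-2 + 3A^2 - A^6; 12 crossings at w = -2): V = -q^-3 + 3q^-2 - 2q^-1 + 4 - 2q + 3q^2 - q^3
V(D2) = -q^-3 + 3q^-2 - 2q^-1 + 4 - 2q + 3q^2 - q^3  (w 0, c 10, <D> = -A^-12 + 3A^-8 - 2A^-4 + 4 - 2A^4 + 3A^8 - A^12)
key observation: one V(q) for all 2 diagrams — one class (guaranteed)


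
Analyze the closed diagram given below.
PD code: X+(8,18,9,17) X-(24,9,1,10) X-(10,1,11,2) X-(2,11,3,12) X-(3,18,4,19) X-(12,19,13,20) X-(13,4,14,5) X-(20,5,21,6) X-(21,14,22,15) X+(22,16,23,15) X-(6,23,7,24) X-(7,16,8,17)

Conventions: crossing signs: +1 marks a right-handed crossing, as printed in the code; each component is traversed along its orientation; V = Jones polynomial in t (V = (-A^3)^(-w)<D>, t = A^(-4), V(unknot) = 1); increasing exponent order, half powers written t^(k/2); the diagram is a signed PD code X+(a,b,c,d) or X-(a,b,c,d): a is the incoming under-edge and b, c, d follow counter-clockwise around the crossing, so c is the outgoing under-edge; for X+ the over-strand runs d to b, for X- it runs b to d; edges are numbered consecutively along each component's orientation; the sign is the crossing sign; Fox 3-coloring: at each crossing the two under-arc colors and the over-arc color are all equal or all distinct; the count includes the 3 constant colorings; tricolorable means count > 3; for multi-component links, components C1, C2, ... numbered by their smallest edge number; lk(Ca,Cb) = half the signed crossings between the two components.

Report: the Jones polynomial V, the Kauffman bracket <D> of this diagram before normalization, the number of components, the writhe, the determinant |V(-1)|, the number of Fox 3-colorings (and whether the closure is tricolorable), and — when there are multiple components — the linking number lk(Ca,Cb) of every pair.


V(t) = -t^-10 + t^-9 - t^-8 + t^-7 - t^-6 + t^-5 + t^-3
bracket: A^-12 + A^-4 - 1 + A^4 - A^8 + A^12 - A^16, w = -8
1 component, writhe -8, over 12 crossings
det 7, colorings 3 of 3^12 — not tricolorable
observation: w = -8 (over 12 crossings) is diagram-only; (-A^3)^(8) removes it from V


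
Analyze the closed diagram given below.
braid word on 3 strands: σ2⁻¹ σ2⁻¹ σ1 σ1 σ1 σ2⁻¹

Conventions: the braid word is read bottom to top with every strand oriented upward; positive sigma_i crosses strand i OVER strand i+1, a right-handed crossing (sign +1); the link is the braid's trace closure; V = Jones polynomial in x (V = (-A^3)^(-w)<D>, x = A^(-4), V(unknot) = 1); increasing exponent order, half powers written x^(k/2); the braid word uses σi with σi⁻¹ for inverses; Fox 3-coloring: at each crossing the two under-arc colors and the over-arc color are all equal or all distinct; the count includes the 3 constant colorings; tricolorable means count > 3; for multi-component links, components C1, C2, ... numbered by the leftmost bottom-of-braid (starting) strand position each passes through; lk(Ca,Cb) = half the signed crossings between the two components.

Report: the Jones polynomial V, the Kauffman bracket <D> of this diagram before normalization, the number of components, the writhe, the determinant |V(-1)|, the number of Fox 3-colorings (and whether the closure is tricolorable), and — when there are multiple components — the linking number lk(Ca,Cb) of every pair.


V = -x^-3 + x^-2 - x^-1 + 3 - x + x^2 - x^3
<D> = -A^-12 + A^-8 - A^-4 + 3 - A^4 + A^8 - A^12 (w = 0)
1 component over 6 crossings, w = 0
27 Fox colorings among 3^6, |V(-1)| = 9: tricolorable
why: w = 0 shifts under R1 moves; the (-A^3)^(0) factor cancels that in V


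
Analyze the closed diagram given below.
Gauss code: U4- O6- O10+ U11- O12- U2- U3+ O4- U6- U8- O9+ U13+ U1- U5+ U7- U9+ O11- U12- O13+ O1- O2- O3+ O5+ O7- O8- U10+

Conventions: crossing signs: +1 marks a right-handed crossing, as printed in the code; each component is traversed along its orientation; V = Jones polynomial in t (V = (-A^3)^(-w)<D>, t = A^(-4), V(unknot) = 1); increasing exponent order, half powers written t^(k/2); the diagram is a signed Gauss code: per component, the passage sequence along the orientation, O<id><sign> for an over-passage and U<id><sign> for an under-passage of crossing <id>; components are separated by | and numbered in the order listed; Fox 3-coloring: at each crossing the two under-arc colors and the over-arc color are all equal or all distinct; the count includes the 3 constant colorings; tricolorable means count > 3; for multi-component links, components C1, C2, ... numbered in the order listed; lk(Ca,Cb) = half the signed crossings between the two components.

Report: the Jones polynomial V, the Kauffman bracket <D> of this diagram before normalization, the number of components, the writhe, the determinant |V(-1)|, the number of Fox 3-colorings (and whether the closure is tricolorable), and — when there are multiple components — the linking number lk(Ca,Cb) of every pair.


V = -t^-6 + t^-5 - t^-4 + 2t^-3 - t^-2 + t^-1
<D> = -A^-5 + A^-1 - 2A^3 + A^7 - A^11 + A^15 (w = -3)
1 component over 13 crossings, w = -3
3 Fox colorings among 3^13, |V(-1)| = 7: not tricolorable
why: the span of V is 5, forcing >= 5 crossings in any diagram


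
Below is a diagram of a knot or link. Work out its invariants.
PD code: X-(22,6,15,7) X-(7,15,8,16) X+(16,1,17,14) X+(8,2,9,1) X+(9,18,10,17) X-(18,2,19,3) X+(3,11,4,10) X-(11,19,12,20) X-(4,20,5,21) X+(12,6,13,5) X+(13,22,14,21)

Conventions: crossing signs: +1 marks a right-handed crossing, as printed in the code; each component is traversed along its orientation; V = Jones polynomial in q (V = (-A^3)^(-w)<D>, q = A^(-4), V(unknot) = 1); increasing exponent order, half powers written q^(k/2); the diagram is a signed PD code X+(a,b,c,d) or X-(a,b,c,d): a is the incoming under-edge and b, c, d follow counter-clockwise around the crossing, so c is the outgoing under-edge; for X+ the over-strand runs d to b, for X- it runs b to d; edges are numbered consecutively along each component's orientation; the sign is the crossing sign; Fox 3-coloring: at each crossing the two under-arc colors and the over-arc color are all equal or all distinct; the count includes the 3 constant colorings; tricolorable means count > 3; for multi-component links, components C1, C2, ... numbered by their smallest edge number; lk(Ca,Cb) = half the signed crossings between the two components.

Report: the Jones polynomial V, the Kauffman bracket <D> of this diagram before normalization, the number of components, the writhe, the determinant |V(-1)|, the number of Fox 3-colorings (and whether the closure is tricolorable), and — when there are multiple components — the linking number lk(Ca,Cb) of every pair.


V(q) = -q^(-3/2) - 2q^(1/2) + q^(3/2) - q^(5/2) + q^(7/2)
bracket: -A^-11 + A^-7 - A^-3 + 2A + A^9, w = +1
2 components, writhe +1, over 11 crossings
lk(C1,C2) = -1
det 6, colorings 9 of 3^11 — tricolorable
observation: summing lk over 1 pair gives -1


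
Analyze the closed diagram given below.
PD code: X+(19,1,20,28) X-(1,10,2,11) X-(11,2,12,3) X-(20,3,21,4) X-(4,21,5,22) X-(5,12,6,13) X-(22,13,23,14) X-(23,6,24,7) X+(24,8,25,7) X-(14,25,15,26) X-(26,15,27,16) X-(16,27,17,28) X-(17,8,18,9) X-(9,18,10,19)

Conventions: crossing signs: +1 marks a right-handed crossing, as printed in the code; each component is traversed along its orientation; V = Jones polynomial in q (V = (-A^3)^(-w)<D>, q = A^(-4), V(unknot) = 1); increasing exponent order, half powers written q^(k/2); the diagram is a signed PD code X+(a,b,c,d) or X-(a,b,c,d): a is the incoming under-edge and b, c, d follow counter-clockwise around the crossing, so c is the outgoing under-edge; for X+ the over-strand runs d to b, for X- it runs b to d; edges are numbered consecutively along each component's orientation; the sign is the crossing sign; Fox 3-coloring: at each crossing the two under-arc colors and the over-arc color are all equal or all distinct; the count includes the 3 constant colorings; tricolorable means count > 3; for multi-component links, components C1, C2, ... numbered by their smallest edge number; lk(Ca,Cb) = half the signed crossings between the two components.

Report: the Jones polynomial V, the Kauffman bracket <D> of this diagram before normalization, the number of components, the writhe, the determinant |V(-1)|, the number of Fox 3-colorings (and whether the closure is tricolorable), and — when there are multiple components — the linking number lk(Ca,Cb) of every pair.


Jones polynomial: V(q) = -q^-12 + q^-11 - q^-10 + q^-9 - q^-8 + q^-6 + q^-4
<D> = A^-14 + A^-6 - A^2 + A^6 - A^10 + A^14 - A^18; writhe -10
components 1, writhe -10 (14 crossings)
3-colorings: 9 of 3^14, det 3 — tricolorable
note: the span of V is 8, forcing >= 8 crossings in any diagram


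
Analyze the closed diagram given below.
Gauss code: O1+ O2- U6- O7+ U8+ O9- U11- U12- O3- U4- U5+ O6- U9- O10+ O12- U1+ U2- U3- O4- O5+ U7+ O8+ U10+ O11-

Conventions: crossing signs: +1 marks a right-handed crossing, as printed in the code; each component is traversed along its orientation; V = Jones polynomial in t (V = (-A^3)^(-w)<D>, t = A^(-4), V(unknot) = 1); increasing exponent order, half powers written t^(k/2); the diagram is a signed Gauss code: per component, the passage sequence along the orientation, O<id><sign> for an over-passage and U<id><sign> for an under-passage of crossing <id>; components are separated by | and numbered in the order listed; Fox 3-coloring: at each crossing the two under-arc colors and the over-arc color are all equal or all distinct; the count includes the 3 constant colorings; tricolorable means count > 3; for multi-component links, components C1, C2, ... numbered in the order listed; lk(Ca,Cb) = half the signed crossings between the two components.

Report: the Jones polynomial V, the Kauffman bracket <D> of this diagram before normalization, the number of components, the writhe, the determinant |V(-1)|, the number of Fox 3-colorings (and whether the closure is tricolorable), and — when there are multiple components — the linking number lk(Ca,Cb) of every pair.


V = -t^-5 + t^-4 - t^-3 + 2t^-2 - t^-1 + 2 - t
<D> = -A^-10 + 2A^-6 - A^-2 + 2A^2 - A^6 + A^10 - A^14 (w = -2)
1 component over 12 crossings, w = -2
9 Fox colorings among 3^12, |V(-1)| = 9: tricolorable
why: w = -2 shifts under R1 moves; the (-A^3)^(2) factor cancels that in V


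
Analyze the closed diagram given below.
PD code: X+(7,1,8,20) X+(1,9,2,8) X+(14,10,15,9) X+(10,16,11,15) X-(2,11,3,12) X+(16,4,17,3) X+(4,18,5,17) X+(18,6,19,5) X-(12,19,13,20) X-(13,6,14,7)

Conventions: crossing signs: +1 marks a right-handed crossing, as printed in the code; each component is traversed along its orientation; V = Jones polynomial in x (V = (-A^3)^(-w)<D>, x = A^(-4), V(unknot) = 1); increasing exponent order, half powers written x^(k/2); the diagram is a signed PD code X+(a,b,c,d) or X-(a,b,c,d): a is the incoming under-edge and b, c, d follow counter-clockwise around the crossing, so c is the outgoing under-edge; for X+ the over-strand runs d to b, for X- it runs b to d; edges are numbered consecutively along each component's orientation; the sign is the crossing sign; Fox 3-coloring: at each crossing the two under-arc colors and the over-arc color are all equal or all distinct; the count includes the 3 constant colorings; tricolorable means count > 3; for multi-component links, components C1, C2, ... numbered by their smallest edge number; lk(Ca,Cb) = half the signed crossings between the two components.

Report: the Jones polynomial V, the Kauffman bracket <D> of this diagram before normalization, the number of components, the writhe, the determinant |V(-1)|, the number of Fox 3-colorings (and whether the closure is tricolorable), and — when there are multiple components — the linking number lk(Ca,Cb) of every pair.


V(x) = 1 - x + 2x^2 - 2x^3 + 3x^4 - 3x^5 + 2x^6 - 2x^7 + x^8
bracket: A^-20 - 2A^-16 + 2A^-12 - 3A^-8 + 3A^-4 - 2 + 2A^4 - A^8 + A^12, w = +4
1 component, writhe +4, over 10 crossings
det 17, colorings 3 of 3^10 — not tricolorable
observation: the span of V is 8, forcing >= 8 crossings in any diagram


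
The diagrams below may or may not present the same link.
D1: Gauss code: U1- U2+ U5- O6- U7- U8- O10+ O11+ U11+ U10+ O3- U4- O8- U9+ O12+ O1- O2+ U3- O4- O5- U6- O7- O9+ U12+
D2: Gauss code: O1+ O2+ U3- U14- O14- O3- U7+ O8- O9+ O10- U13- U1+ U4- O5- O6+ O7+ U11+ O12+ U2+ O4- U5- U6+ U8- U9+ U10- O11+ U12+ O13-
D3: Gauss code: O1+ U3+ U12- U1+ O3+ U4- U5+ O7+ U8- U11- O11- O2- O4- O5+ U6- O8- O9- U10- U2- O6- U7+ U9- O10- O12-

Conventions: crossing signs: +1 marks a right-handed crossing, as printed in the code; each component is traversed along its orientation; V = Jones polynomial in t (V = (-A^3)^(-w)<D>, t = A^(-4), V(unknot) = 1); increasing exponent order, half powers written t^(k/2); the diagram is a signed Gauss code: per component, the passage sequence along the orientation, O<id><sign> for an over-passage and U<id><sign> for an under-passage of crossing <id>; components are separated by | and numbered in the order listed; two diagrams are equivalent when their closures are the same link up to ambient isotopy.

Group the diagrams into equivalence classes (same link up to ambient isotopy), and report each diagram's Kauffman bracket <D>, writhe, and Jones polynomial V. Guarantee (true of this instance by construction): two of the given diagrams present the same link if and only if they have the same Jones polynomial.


grouping into links: {D1} | {D2} | {D3}
V(D1) = t^-7 - 2t^-6 + 2t^-5 - 3t^-4 + 3t^-3 - 2t^-2 + 2t^-1  (w -2, c 12, <D> = 2A^-2 - 2A^2 + 3A^6 - 3A^10 + 2A^14 - 2A^18 + A^22)
D2 (bracket A^-20 - 2A^-16 + 2A^-12 - 2A^-8 + 2A^-4 - 1 + A^4; 14 crossings at w = 0): V = t^-1 - 1 + 2t - 2t^2 + 2t^3 - 2t^4 + t^5
V(D3) = -t^-6 + t^-5 - t^-4 + 2t^-3 - t^-2 + t^-1  [12 crossings, <D> = A^-8 - A^-4 + 2 - A^4 + A^8 - A^12, w = -4]
why: comparing 3 Jones polynomials yields 3 groups


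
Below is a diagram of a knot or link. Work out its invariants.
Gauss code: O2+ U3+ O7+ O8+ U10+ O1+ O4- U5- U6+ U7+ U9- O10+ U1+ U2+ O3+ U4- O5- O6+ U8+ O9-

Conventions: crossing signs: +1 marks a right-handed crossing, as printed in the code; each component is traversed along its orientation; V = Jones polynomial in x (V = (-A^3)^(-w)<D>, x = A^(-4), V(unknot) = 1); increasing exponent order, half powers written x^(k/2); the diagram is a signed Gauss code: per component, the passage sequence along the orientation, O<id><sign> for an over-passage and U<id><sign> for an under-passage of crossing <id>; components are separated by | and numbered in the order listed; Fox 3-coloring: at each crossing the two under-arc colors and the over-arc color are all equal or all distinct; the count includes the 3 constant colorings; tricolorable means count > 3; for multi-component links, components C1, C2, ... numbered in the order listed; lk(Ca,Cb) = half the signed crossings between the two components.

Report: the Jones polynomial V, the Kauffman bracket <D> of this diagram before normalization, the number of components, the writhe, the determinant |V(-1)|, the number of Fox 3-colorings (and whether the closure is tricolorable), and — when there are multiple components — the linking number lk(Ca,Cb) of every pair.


V = 2x - 2x^2 + 3x^3 - 3x^4 + 2x^5 - 2x^6 + x^7
<D> = A^-16 - 2A^-12 + 2A^-8 - 3A^-4 + 3 - 2A^4 + 2A^8 (w = +4)
1 component over 10 crossings, w = +4
9 Fox colorings among 3^10, |V(-1)| = 15: tricolorable
why: V spans 6 powers of x: at least 6 crossings in any diagram


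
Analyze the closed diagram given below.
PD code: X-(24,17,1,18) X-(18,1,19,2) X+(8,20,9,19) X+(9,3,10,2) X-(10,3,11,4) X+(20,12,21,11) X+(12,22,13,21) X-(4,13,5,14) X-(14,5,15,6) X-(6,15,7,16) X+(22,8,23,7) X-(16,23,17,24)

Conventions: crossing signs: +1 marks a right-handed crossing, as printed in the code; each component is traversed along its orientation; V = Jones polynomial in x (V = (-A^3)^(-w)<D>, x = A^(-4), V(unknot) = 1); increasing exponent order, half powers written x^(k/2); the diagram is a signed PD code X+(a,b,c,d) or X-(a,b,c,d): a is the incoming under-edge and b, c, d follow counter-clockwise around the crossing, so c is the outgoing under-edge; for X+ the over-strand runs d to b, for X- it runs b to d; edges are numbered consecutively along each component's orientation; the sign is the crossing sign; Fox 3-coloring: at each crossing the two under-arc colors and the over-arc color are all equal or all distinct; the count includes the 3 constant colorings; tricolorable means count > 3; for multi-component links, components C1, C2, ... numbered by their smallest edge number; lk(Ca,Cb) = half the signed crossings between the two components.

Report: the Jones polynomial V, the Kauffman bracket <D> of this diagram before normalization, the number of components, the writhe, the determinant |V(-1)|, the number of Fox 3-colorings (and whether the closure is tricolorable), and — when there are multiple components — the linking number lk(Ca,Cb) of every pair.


V(x) = x^-7 - 2x^-6 + 4x^-5 - 7x^-4 + 8x^-3 - 8x^-2 + 8x^-1 - 6 + 4x - 2x^2 + x^3
bracket: A^-18 - 2A^-14 + 4A^-10 - 6A^-6 + 8A^-2 - 8A^2 + 8A^6 - 7A^10 + 4A^14 - 2A^18 + A^22, w = -2
1 component, writhe -2, over 12 crossings
det 51, colorings 9 of 3^12 — tricolorable
observation: the span of V is 10, forcing >= 10 crossings in any diagram


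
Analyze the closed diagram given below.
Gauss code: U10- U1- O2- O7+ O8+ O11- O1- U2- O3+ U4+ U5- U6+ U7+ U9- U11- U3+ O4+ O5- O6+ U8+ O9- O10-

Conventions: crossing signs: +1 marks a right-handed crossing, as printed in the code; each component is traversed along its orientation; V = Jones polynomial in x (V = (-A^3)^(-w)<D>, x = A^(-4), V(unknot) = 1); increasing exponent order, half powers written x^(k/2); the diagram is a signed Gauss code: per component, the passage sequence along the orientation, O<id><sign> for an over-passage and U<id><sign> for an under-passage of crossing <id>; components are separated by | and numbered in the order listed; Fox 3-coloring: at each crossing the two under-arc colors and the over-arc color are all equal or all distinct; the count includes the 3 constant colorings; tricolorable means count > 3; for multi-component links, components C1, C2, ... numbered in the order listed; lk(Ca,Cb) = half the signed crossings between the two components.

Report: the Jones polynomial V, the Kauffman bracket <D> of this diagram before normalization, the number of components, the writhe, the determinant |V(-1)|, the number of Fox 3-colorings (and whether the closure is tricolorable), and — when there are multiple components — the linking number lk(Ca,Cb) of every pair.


V = 1
<D> = -A^-3 (w = -1)
1 component over 11 crossings, w = -1
3 Fox colorings among 3^11, |V(-1)| = 1: not tricolorable
why: det 1 = |V(-1)|; not divisible by 3, so not tricolorable


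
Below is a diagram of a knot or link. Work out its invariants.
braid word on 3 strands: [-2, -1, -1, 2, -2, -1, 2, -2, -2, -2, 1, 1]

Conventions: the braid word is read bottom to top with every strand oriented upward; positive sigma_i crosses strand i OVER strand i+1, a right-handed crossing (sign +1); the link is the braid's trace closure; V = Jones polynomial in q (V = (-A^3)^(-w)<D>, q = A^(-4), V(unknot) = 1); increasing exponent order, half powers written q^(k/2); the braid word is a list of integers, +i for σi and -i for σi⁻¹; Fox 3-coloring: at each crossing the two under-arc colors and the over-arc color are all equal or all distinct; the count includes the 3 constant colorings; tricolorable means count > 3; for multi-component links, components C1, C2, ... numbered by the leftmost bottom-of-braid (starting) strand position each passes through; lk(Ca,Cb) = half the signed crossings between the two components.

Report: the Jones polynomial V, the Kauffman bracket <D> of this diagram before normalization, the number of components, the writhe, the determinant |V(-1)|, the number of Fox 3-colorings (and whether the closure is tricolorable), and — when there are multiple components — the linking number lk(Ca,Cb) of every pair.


V(q) = q^-7 - 2q^-6 + 2q^-5 - 3q^-4 + 3q^-3 - 2q^-2 + 2q^-1
bracket: 2A^-8 - 2A^-4 + 3 - 3A^4 + 2A^8 - 2A^12 + A^16, w = -4
1 component, writhe -4, over 12 crossings
det 15, colorings 9 of 3^12 — tricolorable
observation: the span of V is 6, forcing >= 6 crossings in any diagram


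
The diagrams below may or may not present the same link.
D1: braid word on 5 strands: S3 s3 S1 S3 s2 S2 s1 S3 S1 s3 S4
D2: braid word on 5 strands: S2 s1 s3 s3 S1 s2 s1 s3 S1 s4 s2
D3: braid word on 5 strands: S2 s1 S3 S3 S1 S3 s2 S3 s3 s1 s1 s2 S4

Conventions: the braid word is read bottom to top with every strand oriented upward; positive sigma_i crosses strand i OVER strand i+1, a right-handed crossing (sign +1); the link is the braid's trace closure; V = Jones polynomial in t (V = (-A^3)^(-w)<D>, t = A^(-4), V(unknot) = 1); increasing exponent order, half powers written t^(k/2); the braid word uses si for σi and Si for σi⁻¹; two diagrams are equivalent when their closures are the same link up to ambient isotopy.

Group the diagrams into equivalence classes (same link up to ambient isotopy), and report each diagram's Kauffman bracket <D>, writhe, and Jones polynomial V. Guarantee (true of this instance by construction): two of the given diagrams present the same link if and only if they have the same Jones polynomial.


equivalence classes: {D1} | {D2} | {D3}
D1 (bracket A^-11 + A^-7; 11 crossings at w = -3): V = -t^(-1/2) - t^(1/2)
V(D2) = -t^(1/2) - t^(3/2) - t^(5/2) + t^(9/2)  [11 crossings, <D> = -A^-3 + A^5 + A^9 + A^13, w = +5]
V(D3) = t^(-7/2) - t^(-5/2) + t^(-3/2) - 2t^(-1/2) - t^(3/2)  [13 crossings, <D> = A^-9 + 2A^-1 - A^3 + A^7 - A^11, w = -1]
key observation: comparing 3 Jones polynomials yields 3 groups


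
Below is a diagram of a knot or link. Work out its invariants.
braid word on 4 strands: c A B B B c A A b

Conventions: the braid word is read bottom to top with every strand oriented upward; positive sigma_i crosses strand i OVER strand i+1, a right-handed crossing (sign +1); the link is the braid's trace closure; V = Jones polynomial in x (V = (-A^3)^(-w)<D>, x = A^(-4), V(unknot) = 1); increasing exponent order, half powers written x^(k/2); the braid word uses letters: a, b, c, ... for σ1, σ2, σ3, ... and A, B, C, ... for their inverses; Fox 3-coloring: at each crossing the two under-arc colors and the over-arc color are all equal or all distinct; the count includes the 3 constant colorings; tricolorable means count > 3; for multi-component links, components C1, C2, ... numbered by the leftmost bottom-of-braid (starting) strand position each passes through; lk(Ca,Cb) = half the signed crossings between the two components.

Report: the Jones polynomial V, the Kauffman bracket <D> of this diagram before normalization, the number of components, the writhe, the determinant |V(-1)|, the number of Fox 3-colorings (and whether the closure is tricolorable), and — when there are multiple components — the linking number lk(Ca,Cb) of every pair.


Jones polynomial: V(x) = x^-7 - 2x^-6 + 2x^-5 - 3x^-4 + 3x^-3 - 2x^-2 + 2x^-1
<D> = -2A^-5 + 2A^-1 - 3A^3 + 3A^7 - 2A^11 + 2A^15 - A^19; writhe -3
components 1, writhe -3 (9 crossings)
3-colorings: 9 of 3^9, det 15 — tricolorable
note: det 15 = |V(-1)|; divisible by 3, so tricolorable


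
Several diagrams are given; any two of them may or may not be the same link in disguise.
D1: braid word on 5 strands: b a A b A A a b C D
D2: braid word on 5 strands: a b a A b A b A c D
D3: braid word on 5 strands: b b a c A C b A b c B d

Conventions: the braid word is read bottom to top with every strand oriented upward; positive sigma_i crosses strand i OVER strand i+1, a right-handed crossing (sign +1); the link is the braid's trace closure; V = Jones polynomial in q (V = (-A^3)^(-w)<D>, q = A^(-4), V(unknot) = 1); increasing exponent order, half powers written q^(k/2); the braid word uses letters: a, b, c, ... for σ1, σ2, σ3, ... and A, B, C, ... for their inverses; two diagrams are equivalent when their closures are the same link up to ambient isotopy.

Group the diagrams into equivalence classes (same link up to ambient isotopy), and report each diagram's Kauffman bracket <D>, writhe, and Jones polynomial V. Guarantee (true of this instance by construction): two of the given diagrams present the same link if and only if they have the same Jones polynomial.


classes: {D1, D2, D3}
V(D1) = q + q^3 - q^4  [10 crossings, <D> = -A^-16 + A^-12 + A^-4, w = 0]
D2 (bracket -A^-10 + A^-6 + A^2; 10 crossings at w = +2): V = q + q^3 - q^4
V(D3) = q + q^3 - q^4  (w +4, c 12, <D> = -A^-4 + 1 + A^8)
insight: one V(q) for all 3 diagrams — one class (guaranteed)


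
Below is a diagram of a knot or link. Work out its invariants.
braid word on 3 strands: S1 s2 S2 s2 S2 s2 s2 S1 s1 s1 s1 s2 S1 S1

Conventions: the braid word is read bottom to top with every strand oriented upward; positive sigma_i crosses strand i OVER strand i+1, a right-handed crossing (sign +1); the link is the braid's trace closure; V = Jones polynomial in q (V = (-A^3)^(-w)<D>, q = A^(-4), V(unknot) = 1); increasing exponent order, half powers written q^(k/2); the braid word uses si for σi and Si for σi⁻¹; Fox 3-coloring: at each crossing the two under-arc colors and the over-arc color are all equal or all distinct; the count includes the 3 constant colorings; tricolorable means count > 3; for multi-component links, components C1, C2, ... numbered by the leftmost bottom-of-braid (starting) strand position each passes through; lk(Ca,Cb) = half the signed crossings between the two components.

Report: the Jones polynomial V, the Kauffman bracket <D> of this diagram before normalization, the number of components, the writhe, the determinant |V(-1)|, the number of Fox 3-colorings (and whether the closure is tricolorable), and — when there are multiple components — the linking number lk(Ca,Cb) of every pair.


Jones polynomial: V(q) = -q^-1 + 2 - q + 2q^2 - q^3 + q^4 - q^5
<D> = -A^-14 + A^-10 - A^-6 + 2A^-2 - A^2 + 2A^6 - A^10; writhe +2
components 1, writhe +2 (14 crossings)
3-colorings: 9 of 3^14, det 9 — tricolorable
note: the span of V is 6, forcing >= 6 crossings in any diagram
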